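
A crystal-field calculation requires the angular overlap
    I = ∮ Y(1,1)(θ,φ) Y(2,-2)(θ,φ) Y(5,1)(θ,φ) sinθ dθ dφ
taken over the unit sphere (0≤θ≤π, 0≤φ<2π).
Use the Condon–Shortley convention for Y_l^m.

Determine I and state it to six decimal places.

|1−2|≤5≤1+2 violated ⇒ I = 0

0.000000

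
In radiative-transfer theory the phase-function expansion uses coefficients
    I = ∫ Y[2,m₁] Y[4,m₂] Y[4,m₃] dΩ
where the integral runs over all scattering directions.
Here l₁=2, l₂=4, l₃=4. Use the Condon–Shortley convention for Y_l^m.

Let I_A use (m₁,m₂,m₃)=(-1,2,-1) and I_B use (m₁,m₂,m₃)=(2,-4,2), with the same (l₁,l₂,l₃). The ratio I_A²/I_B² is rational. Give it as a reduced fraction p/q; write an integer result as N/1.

81/56

Shared (l₁,l₂,l₃)=(2,4,4): N and (l;000)² cancel in I_A²/I_B².
A: Δ = 2!·2!·6!/11! = 1/13860; Racah Σ t=1..2: t=1:−1/240 t=2:+1/96 = 1/160; ⇒ 3j(2 4 4; -1 2 -1)² = 27/1540, sgn -1
B: Δ = 2!·2!·6!/11! = 1/13860; Racah Σ t=0..0: t=0:+1/2880 = 1/2880; ⇒ 3j(2 4 4; 2 -4 2)² = 2/165, sgn +1
I_A²/I_B² = (27/1540)/(2/165) = 81/56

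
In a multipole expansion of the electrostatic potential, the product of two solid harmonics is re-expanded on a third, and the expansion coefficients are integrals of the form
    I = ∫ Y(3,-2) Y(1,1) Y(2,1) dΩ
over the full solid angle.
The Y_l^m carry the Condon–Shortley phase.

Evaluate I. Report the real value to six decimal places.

0.261169

Rules hold: Σm=0, L=6 even, 2≤2≤4.
N = 7·3·5 = 105
Δ = 2!·4!·0!/7! = 1/105
Racah Σ t=1..1: t=1:−1/4 = -1/4
⇒ 3j(3 1 2; 0 0 0)² = 3/35, sgn -1
Racah Σ t=2..2: t=2:+1/12 = 1/12
⇒ 3j(3 1 2; -2 1 1)² = 2/21, sgn -1
4πI² = N·(3j₀)²·(3jₘ)² = 6/7
I = +1·√(0.857143/4π) = 0.26116903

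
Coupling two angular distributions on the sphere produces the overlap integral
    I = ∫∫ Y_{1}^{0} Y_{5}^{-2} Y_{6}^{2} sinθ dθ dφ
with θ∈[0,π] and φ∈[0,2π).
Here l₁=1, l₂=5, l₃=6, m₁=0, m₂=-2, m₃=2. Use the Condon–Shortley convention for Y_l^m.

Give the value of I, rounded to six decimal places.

0.231133

Checks pass: Σm=0; 12 even; l₃=6∈[4,6].
(2·1+1)(2·5+1)(2·6+1) = 429
Δ: 0! 2! 10! / 13! → 1/858
sum: t=0:+1/14400 = 1/14400
3j²(1 5 6; 0 0 0) = Δ·Π!·Σ² = 6/143  (sign +1)
sum: t=0:+1/30240 = 1/30240
3j²(1 5 6; 0 -2 2) = Δ·Π!·Σ² = 16/429  (sign +1)
combine: 4πI² = 429·6/143·16/429 = 96/143
take √, sign +1: I = 0.23113338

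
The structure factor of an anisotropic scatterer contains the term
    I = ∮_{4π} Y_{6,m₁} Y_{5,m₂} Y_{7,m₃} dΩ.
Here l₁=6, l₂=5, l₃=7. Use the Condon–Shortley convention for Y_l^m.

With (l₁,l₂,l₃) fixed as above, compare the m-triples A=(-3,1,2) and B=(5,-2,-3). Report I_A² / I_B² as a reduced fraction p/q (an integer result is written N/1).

16896/21875

Same 6,5,7: normalisation and zero-m 3j drop out of the ratio.
A: Δ: 4! 8! 6! / 19! → 1/174594420; sum: t=1:−1/29030400 t=2:+1/967680 t=3:−1/311040 t=4:+1/829440 = -11/10886400; 3j²(6 5 7; -3 1 2) = Δ·Π!·Σ² = 1408/146965  (sign +1)
B: Δ: 4! 8! 6! / 19! → 1/174594420; sum: t=0:+1/4354560 t=1:−1/11612160 = 1/6967296; 3j²(6 5 7; 5 -2 -3) = Δ·Π!·Σ² = 625/50388  (sign +1)
I_A²/I_B² = (1408/146965)/(625/50388) = 16896/21875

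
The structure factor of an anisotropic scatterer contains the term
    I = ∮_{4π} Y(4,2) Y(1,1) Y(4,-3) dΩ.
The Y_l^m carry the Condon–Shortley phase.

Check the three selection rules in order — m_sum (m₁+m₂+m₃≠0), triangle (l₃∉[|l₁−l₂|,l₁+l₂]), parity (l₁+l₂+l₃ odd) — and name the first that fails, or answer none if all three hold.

azimuthal sum: 2 + 1 − 3 = 0  ✓
3 ≤ 4 ≤ 5 (triangle on l)  ✓
L = 4 + 1 + 4 = 9 (odd)  ✗

parity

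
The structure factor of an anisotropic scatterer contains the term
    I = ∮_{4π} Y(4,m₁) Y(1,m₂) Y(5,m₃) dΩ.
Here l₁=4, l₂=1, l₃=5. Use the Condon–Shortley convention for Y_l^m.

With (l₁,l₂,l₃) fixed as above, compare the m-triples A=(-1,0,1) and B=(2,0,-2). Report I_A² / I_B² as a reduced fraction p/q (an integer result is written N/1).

l's match ⇒ only the (l;m) 3-j factors differ between A and B.
A: triangle coeff Δ(4,1,5) = 1/495; Σ_t [0,0]: t=0:+1/720 = 1/720; (3j)²=8/165 [(4 1 5; -1 0 1)], sign=+1
B: triangle coeff Δ(4,1,5) = 1/495; Σ_t [0,0]: t=0:+1/1440 = 1/1440; (3j)²=7/165 [(4 1 5; 2 0 -2)], sign=-1
I_A²/I_B² = (8/165)/(7/165) = 8/7

8/7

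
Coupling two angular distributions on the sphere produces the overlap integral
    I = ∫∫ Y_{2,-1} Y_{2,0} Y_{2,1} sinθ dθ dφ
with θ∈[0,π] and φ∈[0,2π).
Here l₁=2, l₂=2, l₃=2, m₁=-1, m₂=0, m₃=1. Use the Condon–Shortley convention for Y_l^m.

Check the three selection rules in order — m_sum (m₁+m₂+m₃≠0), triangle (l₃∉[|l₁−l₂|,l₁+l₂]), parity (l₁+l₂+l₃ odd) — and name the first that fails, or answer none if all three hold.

Σmᵢ = 0  ✓
l₃∈[|l₁−l₂|,l₁+l₂]=[0,4], have l₃=2  ✓
Σlᵢ = 6 ⇒ even  ✓

none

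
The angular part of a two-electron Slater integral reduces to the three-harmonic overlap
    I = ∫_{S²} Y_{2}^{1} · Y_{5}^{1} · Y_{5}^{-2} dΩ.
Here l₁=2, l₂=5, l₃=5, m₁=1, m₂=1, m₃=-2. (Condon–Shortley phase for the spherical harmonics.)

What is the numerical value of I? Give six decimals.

0.104819

Rules hold: Σm=0, L=12 even, 3≤5≤7.
N = 5·11·11 = 605
Δ = 2!·2!·8!/13! = 1/38610
Racah Σ t=0..2: t=0:+1/2880 t=1:−1/576 t=2:+1/2880 = -1/960
⇒ 3j(2 5 5; 0 0 0)² = 10/429, sgn +1
Racah Σ t=0..1: t=0:+1/2880 t=1:−1/1440 = -1/2880
⇒ 3j(2 5 5; 1 1 -2)² = 7/715, sgn +1
4πI² = N·(3j₀)²·(3jₘ)² = 70/507
I = +1·√(0.138067/4π) = 0.10481902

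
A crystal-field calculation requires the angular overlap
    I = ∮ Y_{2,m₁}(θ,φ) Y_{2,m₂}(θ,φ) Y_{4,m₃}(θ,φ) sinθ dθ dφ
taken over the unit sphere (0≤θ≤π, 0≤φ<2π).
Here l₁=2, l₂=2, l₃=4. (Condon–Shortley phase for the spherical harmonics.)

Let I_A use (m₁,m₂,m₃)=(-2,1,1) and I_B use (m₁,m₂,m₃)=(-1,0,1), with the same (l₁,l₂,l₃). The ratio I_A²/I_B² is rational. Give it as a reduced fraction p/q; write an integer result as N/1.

1/6

Same 2,2,4: normalisation and zero-m 3j drop out of the ratio.
A: Δ: 0! 4! 4! / 9! → 1/630; sum: t=0:+1/144 = 1/144; 3j²(2 2 4; -2 1 1) = Δ·Π!·Σ² = 1/126  (sign -1)
B: Δ: 0! 4! 4! / 9! → 1/630; sum: t=0:+1/24 = 1/24; 3j²(2 2 4; -1 0 1) = Δ·Π!·Σ² = 1/21  (sign -1)
I_A²/I_B² = (1/126)/(1/21) = 1/6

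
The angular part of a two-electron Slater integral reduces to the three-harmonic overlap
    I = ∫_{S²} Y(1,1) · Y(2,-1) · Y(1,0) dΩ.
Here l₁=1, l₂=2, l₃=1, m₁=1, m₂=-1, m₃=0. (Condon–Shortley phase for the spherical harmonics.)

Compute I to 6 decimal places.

Rules hold: Σm=0, L=4 even, 1≤1≤3.
N = 3·5·3 = 45
Δ = 2!·0!·2!/5! = 1/30
Racah Σ t=1..1: t=1:−1/1 = -1/1
⇒ 3j(1 2 1; 0 0 0)² = 2/15, sgn +1
Racah Σ t=0..0: t=0:+1/2 = 1/2
⇒ 3j(1 2 1; 1 -1 0)² = 1/10, sgn -1
4πI² = N·(3j₀)²·(3jₘ)² = 3/5
I = -1·√(0.6/4π) = -0.21850969

-0.218510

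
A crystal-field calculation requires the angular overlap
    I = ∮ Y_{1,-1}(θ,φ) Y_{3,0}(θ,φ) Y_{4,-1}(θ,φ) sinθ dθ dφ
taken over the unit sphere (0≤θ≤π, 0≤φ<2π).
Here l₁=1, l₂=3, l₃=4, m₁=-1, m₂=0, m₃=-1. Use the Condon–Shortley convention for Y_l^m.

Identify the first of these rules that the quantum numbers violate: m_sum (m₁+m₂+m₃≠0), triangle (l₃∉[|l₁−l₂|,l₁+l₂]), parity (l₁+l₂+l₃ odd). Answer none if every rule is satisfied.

m₁+m₂+m₃ = -1 + 0 − 1 = -2  ✗
triangle: |1−3|=2 ≤ l₃=4 ≤ 1+3=4
parity: l₁+l₂+l₃ = 8 is even

m_sum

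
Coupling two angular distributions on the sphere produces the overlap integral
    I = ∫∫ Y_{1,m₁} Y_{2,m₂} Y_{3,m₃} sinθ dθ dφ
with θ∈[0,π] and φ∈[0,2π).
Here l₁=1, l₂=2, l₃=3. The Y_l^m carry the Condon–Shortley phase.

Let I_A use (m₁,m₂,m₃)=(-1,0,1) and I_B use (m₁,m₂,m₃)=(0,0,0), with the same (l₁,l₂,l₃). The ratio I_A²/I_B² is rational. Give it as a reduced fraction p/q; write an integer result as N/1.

Same 1,2,3: normalisation and zero-m 3j drop out of the ratio.
A: Δ: 0! 2! 4! / 7! → 1/105; sum: t=0:+1/8 = 1/8; 3j²(1 2 3; -1 0 1) = Δ·Π!·Σ² = 2/35  (sign +1)
B: Δ: 0! 2! 4! / 7! → 1/105; sum: t=0:+1/4 = 1/4; 3j²(1 2 3; 0 0 0) = Δ·Π!·Σ² = 3/35  (sign -1)
I_A²/I_B² = (2/35)/(3/35) = 2/3

2/3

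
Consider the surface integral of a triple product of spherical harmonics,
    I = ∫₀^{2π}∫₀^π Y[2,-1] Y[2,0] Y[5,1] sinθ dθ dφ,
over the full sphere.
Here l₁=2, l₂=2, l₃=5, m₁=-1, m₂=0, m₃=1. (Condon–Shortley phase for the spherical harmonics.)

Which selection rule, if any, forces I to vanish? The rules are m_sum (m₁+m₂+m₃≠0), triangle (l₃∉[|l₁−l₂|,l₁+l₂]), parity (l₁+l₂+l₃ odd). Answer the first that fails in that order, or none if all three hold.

m₁+m₂+m₃ = -1 + 0 + 1 = 0  ✓
triangle: |2−2|=0 ≤ l₃=5 ≤ 2+2=4  ✗
parity: l₁+l₂+l₃ = 9 is odd

triangle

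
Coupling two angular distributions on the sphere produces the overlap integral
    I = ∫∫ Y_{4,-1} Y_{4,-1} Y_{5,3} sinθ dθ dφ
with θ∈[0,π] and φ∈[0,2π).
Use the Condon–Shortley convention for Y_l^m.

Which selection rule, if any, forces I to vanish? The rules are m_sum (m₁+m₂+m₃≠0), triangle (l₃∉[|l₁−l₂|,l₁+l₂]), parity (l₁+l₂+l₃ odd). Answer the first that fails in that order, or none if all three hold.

m_sum

m₁+m₂+m₃ = -1 − 1 + 3 = 1  ✗
triangle: |4−4|=0 ≤ l₃=5 ≤ 4+4=8
parity: l₁+l₂+l₃ = 13 is odd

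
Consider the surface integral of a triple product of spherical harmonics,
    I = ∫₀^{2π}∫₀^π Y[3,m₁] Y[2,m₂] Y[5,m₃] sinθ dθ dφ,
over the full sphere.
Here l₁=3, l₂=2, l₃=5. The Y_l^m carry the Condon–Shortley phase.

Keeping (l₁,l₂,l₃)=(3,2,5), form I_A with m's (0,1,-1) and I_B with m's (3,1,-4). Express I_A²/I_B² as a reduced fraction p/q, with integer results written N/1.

20/21

Same 3,2,5: normalisation and zero-m 3j drop out of the ratio.
A: Δ: 0! 6! 4! / 11! → 1/2310; sum: t=0:+1/216 = 1/216; 3j²(3 2 5; 0 1 -1) = Δ·Π!·Σ² = 8/231  (sign +1)
B: Δ: 0! 6! 4! / 11! → 1/2310; sum: t=0:+1/4320 = 1/4320; 3j²(3 2 5; 3 1 -4) = Δ·Π!·Σ² = 2/55  (sign -1)
I_A²/I_B² = (8/231)/(2/55) = 20/21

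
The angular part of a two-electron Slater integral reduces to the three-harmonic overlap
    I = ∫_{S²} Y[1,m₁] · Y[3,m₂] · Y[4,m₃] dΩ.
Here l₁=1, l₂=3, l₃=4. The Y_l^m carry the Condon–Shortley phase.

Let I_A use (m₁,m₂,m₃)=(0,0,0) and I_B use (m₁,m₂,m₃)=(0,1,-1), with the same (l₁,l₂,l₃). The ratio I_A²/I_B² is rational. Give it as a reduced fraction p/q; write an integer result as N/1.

16/15

Same 1,3,4: normalisation and zero-m 3j drop out of the ratio.
A: Δ: 0! 2! 6! / 9! → 1/252; sum: t=0:+1/36 = 1/36; 3j²(1 3 4; 0 0 0) = Δ·Π!·Σ² = 4/63  (sign +1)
B: Δ: 0! 2! 6! / 9! → 1/252; sum: t=0:+1/48 = 1/48; 3j²(1 3 4; 0 1 -1) = Δ·Π!·Σ² = 5/84  (sign -1)
I_A²/I_B² = (4/63)/(5/84) = 16/15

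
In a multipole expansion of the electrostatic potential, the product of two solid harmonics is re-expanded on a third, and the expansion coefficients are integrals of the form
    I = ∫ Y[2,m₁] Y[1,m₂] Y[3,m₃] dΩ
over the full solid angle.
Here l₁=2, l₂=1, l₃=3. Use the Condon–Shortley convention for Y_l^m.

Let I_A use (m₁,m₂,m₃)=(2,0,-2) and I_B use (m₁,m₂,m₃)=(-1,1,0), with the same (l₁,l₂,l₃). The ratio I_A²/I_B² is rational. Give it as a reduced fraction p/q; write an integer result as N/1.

Shared (l₁,l₂,l₃)=(2,1,3): N and (l;000)² cancel in I_A²/I_B².
A: Δ = 0!·4!·2!/7! = 1/105; Racah Σ t=0..0: t=0:+1/24 = 1/24; ⇒ 3j(2 1 3; 2 0 -2)² = 1/21, sgn -1
B: Δ = 0!·4!·2!/7! = 1/105; Racah Σ t=0..0: t=0:+1/12 = 1/12; ⇒ 3j(2 1 3; -1 1 0)² = 1/35, sgn -1
I_A²/I_B² = (1/21)/(1/35) = 5/3

5/3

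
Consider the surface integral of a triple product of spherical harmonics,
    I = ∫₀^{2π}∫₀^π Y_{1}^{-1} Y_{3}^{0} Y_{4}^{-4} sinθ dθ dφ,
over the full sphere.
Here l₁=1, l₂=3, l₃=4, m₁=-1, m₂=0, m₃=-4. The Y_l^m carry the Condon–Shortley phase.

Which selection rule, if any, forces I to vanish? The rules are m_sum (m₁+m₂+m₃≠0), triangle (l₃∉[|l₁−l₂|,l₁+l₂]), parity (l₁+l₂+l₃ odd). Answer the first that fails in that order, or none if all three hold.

azimuthal sum: -1 + 0 − 4 = -5  ✗
2 ≤ 4 ≤ 4 (triangle on l)
L = 1 + 3 + 4 = 8 (even)

m_sum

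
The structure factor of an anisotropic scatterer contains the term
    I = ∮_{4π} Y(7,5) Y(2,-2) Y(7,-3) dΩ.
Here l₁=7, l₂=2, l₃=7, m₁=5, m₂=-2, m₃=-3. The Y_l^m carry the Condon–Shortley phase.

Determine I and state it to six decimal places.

Checks pass: Σm=0; 16 even; l₃=7∈[5,9].
(2·7+1)(2·2+1)(2·7+1) = 1125
Δ: 2! 12! 2! / 17! → 1/185640
sum: t=0:+1/2419200 t=1:−1/518400 t=2:+1/2419200 = -1/907200
3j²(7 2 7; 0 0 0) = Δ·Π!·Σ² = 56/3315  (sign +1)
sum: t=0:+1/29030400 = 1/29030400
3j²(7 2 7; 5 -2 -3) = Δ·Π!·Σ² = 99/7735  (sign +1)
combine: 4πI² = 1125·56/3315·99/7735 = 11880/48841
take √, sign +1: I = 0.13912687

0.139127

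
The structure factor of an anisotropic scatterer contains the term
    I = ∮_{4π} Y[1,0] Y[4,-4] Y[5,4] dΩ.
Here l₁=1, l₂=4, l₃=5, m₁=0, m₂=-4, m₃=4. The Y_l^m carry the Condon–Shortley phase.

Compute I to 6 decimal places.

m-sum 0 ✓  L=10 even ✓  3≤5≤5 ✓
Π(2lᵢ+1) = 3×9×11 = 297
triangle coeff Δ(1,4,5) = 1/495
Σ_t [0,0]: t=0:+1/576 = 1/576
(3j)²=5/99 [(1 4 5; 0 0 0)], sign=-1
Σ_t [0,0]: t=0:+1/40320 = 1/40320
(3j)²=1/55 [(1 4 5; 0 -4 4)], sign=-1
⇒ 4πI² = 3/11
I = (+1)√(3/11/(4π)) = 0.14731920

0.147319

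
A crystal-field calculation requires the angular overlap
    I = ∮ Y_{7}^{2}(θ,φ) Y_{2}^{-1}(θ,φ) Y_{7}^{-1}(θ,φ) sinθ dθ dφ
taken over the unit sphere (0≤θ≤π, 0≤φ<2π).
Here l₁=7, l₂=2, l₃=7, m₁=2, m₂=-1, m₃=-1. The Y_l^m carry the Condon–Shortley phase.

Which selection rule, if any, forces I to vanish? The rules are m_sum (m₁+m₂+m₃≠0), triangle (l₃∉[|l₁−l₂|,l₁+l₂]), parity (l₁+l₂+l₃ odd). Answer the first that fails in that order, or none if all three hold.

m₁+m₂+m₃ = 2 − 1 − 1 = 0  ✓
triangle: |7−2|=5 ≤ l₃=7 ≤ 7+2=9  ✓
parity: l₁+l₂+l₃ = 16 is even  ✓

none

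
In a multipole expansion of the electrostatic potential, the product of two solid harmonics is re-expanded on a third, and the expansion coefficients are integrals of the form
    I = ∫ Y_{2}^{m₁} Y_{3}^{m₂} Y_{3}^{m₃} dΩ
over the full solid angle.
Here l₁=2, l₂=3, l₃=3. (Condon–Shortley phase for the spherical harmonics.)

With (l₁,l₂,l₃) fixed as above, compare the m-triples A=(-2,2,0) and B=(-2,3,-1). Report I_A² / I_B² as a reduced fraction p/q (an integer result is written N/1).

Shared (l₁,l₂,l₃)=(2,3,3): N and (l;000)² cancel in I_A²/I_B².
A: Δ = 2!·2!·4!/9! = 1/3780; Racah Σ t=2..2: t=2:+1/24 = 1/24; ⇒ 3j(2 3 3; -2 2 0)² = 1/21, sgn -1
B: Δ = 2!·2!·4!/9! = 1/3780; Racah Σ t=2..2: t=2:+1/96 = 1/96; ⇒ 3j(2 3 3; -2 3 -1)² = 1/42, sgn +1
I_A²/I_B² = (1/21)/(1/42) = 2/1

2/1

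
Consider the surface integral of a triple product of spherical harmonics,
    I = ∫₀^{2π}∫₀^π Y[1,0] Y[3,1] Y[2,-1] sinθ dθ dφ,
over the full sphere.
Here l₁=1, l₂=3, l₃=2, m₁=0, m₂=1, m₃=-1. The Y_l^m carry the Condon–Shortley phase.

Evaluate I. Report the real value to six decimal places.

m-sum 0 ✓  L=6 even ✓  2≤2≤4 ✓
Π(2lᵢ+1) = 3×7×5 = 105
triangle coeff Δ(1,3,2) = 1/105
Σ_t [1,1]: t=1:−1/4 = -1/4
(3j)²=3/35 [(1 3 2; 0 0 0)], sign=-1
Σ_t [1,1]: t=1:−1/6 = -1/6
(3j)²=8/105 [(1 3 2; 0 1 -1)], sign=+1
⇒ 4πI² = 24/35
I = (-1)√(24/35/(4π)) = -0.23359668

-0.233597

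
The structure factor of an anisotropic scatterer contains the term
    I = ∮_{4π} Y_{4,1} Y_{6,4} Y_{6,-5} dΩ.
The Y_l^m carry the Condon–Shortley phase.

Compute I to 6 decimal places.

0.047465

Checks pass: Σm=0; 16 even; l₃=6∈[2,10].
(2·4+1)(2·6+1)(2·6+1) = 1521
Δ: 4! 4! 8! / 17! → 1/15315300
sum: t=0:+1/829440 t=1:−1/25920 t=2:+1/9216 t=3:−1/25920 t=4:+1/829440 = 7/207360
3j²(4 6 6; 0 0 0) = Δ·Π!·Σ² = 28/2431  (sign +1)
sum: t=2:+1/967680 t=3:−1/725760 = -1/2903040
3j²(4 6 6; 1 4 -5) = Δ·Π!·Σ² = 5/3094  (sign +1)
combine: 4πI² = 1521·28/2431·5/3094 = 90/3179
take √, sign +1: I = 0.04746473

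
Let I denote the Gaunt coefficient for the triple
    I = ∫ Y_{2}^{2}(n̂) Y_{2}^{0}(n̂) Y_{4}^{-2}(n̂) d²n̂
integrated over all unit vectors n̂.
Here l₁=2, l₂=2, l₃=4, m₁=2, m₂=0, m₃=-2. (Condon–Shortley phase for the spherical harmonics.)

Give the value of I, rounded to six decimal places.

0.156078

Rules hold: Σm=0, L=8 even, 0≤4≤4.
N = 5·5·9 = 225
Δ = 0!·4!·4!/9! = 1/630
Racah Σ t=0..0: t=0:+1/16 = 1/16
⇒ 3j(2 2 4; 0 0 0)² = 2/35, sgn +1
Racah Σ t=0..0: t=0:+1/96 = 1/96
⇒ 3j(2 2 4; 2 0 -2)² = 1/42, sgn +1
4πI² = N·(3j₀)²·(3jₘ)² = 15/49
I = +1·√(0.306122/4π) = 0.15607835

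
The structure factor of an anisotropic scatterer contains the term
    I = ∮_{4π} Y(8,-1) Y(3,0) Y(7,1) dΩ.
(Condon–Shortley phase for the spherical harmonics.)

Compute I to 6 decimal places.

Rules hold: Σm=0, L=18 even, 5≤7≤11.
N = 17·7·15 = 1785
Δ = 4!·12!·2!/19! = 1/5290740
Racah Σ t=1..3: t=1:−1/7257600 t=2:+1/2073600 t=3:−1/7257600 = 1/4838400
⇒ 3j(8 3 7; 0 0 0)² = 252/20995, sgn -1
Racah Σ t=1..3: t=1:−1/11612160 t=2:+1/2419200 t=3:−1/6220800 = 29/174182400
⇒ 3j(8 3 7; -1 0 1)² = 841/83980, sgn +1
4πI² = N·(3j₀)²·(3jₘ)² = 1112643/5185765
I = -1·√(0.214557/4π) = -0.13066720

-0.130667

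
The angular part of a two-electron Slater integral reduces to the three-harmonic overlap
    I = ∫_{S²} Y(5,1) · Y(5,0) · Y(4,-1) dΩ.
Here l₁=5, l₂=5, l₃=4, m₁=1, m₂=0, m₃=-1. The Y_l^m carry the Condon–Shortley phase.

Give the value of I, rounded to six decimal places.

-0.053153

m-sum 0 ✓  L=14 even ✓  0≤4≤10 ✓
Π(2lᵢ+1) = 11×11×9 = 1089
triangle coeff Δ(5,5,4) = 1/3153150
Σ_t [1,5]: t=1:−1/69120 t=2:+1/1728 t=3:−1/576 t=4:+1/1728 t=5:−1/69120 = -7/11520
(3j)²=2/143 [(5 5 4; 0 0 0)], sign=-1
Σ_t [1,4]: t=1:−1/17280 t=2:+1/1152 t=3:−1/864 t=4:+1/6912 = -7/34560
(3j)²=1/429 [(5 5 4; 1 0 -1)], sign=+1
⇒ 4πI² = 6/169
I = (-1)√(6/169/(4π)) = -0.05315295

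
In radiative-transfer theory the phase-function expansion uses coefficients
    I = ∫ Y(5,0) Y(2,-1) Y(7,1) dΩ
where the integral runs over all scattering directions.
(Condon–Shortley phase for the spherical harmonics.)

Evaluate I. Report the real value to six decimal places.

-0.207724

Rules hold: Σm=0, L=14 even, 3≤7≤7.
N = 11·5·15 = 825
Δ = 0!·10!·4!/15! = 1/15015
Racah Σ t=0..0: t=0:+1/57600 = 1/57600
⇒ 3j(5 2 7; 0 0 0)² = 21/715, sgn -1
Racah Σ t=0..0: t=0:+1/86400 = 1/86400
⇒ 3j(5 2 7; 0 -1 1)² = 16/715, sgn +1
4πI² = N·(3j₀)²·(3jₘ)² = 1008/1859
I = -1·√(0.542227/4π) = -0.20772350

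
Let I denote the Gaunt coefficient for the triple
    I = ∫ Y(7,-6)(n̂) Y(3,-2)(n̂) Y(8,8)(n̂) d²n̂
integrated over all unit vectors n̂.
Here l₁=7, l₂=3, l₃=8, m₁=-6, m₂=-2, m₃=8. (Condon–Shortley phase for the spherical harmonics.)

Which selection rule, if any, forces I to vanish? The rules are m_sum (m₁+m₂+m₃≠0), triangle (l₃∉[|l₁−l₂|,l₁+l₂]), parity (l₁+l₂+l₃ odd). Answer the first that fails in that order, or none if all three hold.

m₁+m₂+m₃ = -6 − 2 + 8 = 0  ✓
triangle: |7−3|=4 ≤ l₃=8 ≤ 7+3=10  ✓
parity: l₁+l₂+l₃ = 18 is even  ✓

none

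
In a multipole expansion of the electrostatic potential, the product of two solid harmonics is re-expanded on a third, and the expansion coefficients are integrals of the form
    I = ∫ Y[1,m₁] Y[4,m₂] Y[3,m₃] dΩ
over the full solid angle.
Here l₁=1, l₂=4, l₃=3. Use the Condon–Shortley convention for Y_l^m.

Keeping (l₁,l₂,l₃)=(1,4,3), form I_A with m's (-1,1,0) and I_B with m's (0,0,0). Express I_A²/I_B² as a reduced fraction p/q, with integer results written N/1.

Same 1,4,3: normalisation and zero-m 3j drop out of the ratio.
A: Δ: 2! 0! 6! / 9! → 1/252; sum: t=2:+1/72 = 1/72; 3j²(1 4 3; -1 1 0) = Δ·Π!·Σ² = 5/126  (sign -1)
B: Δ: 2! 0! 6! / 9! → 1/252; sum: t=1:−1/36 = -1/36; 3j²(1 4 3; 0 0 0) = Δ·Π!·Σ² = 4/63  (sign +1)
I_A²/I_B² = (5/126)/(4/63) = 5/8

5/8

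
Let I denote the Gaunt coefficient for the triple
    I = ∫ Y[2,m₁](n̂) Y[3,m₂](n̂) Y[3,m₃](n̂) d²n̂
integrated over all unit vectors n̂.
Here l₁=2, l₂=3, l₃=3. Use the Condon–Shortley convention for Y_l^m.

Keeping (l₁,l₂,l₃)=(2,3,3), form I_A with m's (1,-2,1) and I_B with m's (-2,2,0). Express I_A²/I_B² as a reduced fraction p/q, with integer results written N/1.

Shared (l₁,l₂,l₃)=(2,3,3): N and (l;000)² cancel in I_A²/I_B².
A: Δ = 2!·2!·4!/9! = 1/3780; Racah Σ t=0..1: t=0:+1/12 t=1:−1/48 = 1/16; ⇒ 3j(2 3 3; 1 -2 1)² = 1/28, sgn +1
B: Δ = 2!·2!·4!/9! = 1/3780; Racah Σ t=2..2: t=2:+1/24 = 1/24; ⇒ 3j(2 3 3; -2 2 0)² = 1/21, sgn -1
I_A²/I_B² = (1/28)/(1/21) = 3/4

3/4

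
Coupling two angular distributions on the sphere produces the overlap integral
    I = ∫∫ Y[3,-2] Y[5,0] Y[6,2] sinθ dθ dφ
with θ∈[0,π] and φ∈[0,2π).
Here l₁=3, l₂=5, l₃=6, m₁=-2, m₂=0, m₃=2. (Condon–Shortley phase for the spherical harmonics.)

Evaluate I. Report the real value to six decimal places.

Checks pass: Σm=0; 14 even; l₃=6∈[2,8].
(2·3+1)(2·5+1)(2·6+1) = 1001
Δ: 2! 4! 8! / 15! → 1/675675
sum: t=0:+1/8640 t=1:−1/2304 t=2:+1/8640 = -7/34560
3j²(3 5 6; 0 0 0) = Δ·Π!·Σ² = 7/429  (sign -1)
sum: t=1:−1/13824 t=2:+1/8640 = 1/23040
3j²(3 5 6; -2 0 2) = Δ·Π!·Σ² = 2/429  (sign +1)
combine: 4πI² = 1001·7/429·2/429 = 98/1287
take √, sign -1: I = -0.07784287

-0.077843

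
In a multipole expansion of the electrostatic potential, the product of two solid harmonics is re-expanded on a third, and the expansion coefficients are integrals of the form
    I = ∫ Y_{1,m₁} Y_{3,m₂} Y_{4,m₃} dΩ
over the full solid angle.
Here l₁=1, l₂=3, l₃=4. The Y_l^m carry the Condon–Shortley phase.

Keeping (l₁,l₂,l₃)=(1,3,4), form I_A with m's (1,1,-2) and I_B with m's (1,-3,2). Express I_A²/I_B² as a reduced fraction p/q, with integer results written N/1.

15/1

l's match ⇒ only the (l;m) 3-j factors differ between A and B.
A: triangle coeff Δ(1,3,4) = 1/252; Σ_t [0,0]: t=0:+1/96 = 1/96; (3j)²=5/84 [(1 3 4; 1 1 -2)], sign=+1
B: triangle coeff Δ(1,3,4) = 1/252; Σ_t [0,0]: t=0:+1/1440 = 1/1440; (3j)²=1/252 [(1 3 4; 1 -3 2)], sign=+1
I_A²/I_B² = (5/84)/(1/252) = 15/1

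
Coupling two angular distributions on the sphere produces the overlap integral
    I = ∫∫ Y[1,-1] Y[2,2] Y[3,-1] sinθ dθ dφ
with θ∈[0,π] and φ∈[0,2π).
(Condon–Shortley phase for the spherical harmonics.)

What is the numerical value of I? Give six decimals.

-0.082589

m-sum 0 ✓  L=6 even ✓  1≤3≤3 ✓
Π(2lᵢ+1) = 3×5×7 = 105
triangle coeff Δ(1,2,3) = 1/105
Σ_t [0,0]: t=0:+1/4 = 1/4
(3j)²=3/35 [(1 2 3; 0 0 0)], sign=-1
Σ_t [0,0]: t=0:+1/48 = 1/48
(3j)²=1/105 [(1 2 3; -1 2 -1)], sign=+1
⇒ 4πI² = 3/35
I = (-1)√(3/35/(4π)) = -0.08258890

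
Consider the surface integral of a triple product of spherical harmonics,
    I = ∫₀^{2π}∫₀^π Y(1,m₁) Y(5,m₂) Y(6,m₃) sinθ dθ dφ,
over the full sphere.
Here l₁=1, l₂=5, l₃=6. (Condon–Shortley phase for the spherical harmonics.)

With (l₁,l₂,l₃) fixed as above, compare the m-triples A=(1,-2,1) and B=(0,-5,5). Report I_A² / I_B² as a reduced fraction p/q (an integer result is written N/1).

10/11

Same 1,5,6: normalisation and zero-m 3j drop out of the ratio.
A: Δ: 0! 2! 10! / 13! → 1/858; sum: t=0:+1/60480 = 1/60480; 3j²(1 5 6; 1 -2 1) = Δ·Π!·Σ² = 5/429  (sign -1)
B: Δ: 0! 2! 10! / 13! → 1/858; sum: t=0:+1/3628800 = 1/3628800; 3j²(1 5 6; 0 -5 5) = Δ·Π!·Σ² = 1/78  (sign -1)
I_A²/I_B² = (5/429)/(1/78) = 10/11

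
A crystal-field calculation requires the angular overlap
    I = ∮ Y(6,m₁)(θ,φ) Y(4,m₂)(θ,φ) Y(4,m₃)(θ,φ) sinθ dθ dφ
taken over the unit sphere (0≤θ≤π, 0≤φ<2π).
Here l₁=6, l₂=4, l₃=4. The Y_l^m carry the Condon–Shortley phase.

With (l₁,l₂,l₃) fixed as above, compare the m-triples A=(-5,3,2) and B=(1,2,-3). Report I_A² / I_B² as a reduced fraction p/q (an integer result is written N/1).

Shared (l₁,l₂,l₃)=(6,4,4): N and (l;000)² cancel in I_A²/I_B².
A: Δ = 6!·6!·2!/15! = 1/1261260; Racah Σ t=5..6: t=5:−1/172800 t=6:+1/86400 = 1/172800; ⇒ 3j(6 4 4; -5 3 2)² = 1/130, sgn +1
B: Δ = 6!·6!·2!/15! = 1/1261260; Racah Σ t=4..5: t=4:+1/11520 t=5:−1/86400 = 13/172800; ⇒ 3j(6 4 4; 1 2 -3)² = 13/660, sgn -1
I_A²/I_B² = (1/130)/(13/660) = 66/169

66/169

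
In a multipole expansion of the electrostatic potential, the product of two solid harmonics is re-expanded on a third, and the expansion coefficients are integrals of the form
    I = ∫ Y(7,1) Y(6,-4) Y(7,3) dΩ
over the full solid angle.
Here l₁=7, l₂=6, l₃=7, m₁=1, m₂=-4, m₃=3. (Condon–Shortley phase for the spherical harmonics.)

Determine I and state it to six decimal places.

Checks pass: Σm=0; 20 even; l₃=7∈[1,13].
(2·7+1)(2·6+1)(2·7+1) = 2925
Δ: 6! 8! 6! / 21! → 1/2444321880
sum: t=0:+1/2612736000 t=1:−1/20736000 t=2:+1/1658880 t=3:−1/746496 t=4:+1/1658880 t=5:−1/20736000 t=6:+1/2612736000 = -1/4354560
3j²(7 6 7; 0 0 0) = Δ·Π!·Σ² = 1000/138567  (sign +1)
sum: t=0:+1/49766400 t=1:−1/10368000 t=2:+1/19906560 = -13/497664000
3j²(7 6 7; 1 -4 3) = Δ·Π!·Σ² = 91/17765  (sign -1)
combine: 4πI² = 2925·1000/138567·91/17765 = 1365000/12623809
take √, sign -1: I = -0.09276116

-0.092761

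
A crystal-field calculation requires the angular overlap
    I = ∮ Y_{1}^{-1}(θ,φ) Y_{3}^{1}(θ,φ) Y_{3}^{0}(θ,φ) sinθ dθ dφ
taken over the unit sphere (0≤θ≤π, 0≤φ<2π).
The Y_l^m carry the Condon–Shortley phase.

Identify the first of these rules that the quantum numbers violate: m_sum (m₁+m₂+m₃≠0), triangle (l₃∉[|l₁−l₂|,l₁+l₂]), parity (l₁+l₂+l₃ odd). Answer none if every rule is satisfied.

parity

Σmᵢ = 0  ✓
l₃∈[|l₁−l₂|,l₁+l₂]=[2,4], have l₃=3  ✓
Σlᵢ = 7 ⇒ odd  ✗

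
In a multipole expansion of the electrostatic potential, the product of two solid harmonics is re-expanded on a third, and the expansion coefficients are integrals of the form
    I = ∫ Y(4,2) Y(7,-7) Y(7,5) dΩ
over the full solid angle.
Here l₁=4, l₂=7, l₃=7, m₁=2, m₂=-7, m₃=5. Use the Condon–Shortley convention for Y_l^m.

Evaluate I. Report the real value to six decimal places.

m-sum 0 ✓  L=18 even ✓  3≤7≤11 ✓
Π(2lᵢ+1) = 9×15×15 = 2025
triangle coeff Δ(4,7,7) = 1/58198140
Σ_t [0,4]: t=0:+1/17418240 t=1:−1/622080 t=2:+1/230400 t=3:−1/622080 t=4:+1/17418240 = 1/806400
(3j)²=2268/230945 [(4 7 7; 0 0 0)], sign=-1
Σ_t [0,0]: t=0:+1/348364800 = 1/348364800
(3j)²=11/646 [(4 7 7; 2 -7 5)], sign=+1
⇒ 4πI² = 459270/1356277
I = (-1)√(459270/1356277/(4π)) = -0.16415530

-0.164155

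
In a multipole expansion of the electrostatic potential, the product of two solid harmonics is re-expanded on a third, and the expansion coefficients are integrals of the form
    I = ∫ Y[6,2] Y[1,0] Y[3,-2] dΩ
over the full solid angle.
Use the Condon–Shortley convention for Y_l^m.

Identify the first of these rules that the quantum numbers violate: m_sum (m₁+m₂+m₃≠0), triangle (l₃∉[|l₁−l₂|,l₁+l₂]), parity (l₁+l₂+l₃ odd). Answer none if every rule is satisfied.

azimuthal sum: 2 + 0 − 2 = 0  ✓
5 ≤ 3 ≤ 7 (triangle on l)  ✗
L = 6 + 1 + 3 = 10 (even)

triangle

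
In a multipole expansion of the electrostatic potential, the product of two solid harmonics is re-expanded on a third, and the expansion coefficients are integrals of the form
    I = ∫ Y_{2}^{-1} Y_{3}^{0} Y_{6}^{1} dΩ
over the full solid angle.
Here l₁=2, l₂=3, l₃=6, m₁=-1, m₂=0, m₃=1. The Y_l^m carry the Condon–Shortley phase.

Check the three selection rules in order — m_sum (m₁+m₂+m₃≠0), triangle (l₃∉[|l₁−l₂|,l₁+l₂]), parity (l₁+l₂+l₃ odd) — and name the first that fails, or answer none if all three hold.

azimuthal sum: -1 + 0 + 1 = 0  ✓
1 ≤ 6 ≤ 5 (triangle on l)  ✗
L = 2 + 3 + 6 = 11 (odd)

triangle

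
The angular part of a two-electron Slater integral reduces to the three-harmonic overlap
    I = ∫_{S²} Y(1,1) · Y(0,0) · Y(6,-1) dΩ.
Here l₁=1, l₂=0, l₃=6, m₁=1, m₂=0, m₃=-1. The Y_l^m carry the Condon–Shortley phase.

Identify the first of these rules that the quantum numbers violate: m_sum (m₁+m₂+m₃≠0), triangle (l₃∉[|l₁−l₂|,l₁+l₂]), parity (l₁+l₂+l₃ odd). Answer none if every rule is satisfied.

Σmᵢ = 0  ✓
l₃∈[|l₁−l₂|,l₁+l₂]=[1,1], have l₃=6  ✗
Σlᵢ = 7 ⇒ odd

triangle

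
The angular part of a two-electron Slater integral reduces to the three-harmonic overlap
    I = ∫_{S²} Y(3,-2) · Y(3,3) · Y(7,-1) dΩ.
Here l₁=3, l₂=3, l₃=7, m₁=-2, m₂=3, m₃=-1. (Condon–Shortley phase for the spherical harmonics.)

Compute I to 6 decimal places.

0.000000

l₃=7 ∉ [0,6] — triangle fails ⇒ I = 0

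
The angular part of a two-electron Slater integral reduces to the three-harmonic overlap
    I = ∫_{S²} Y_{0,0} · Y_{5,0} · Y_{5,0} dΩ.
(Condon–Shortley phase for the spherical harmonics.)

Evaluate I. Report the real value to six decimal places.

0.282095

m-sum 0 ✓  L=10 even ✓  5≤5≤5 ✓
Π(2lᵢ+1) = 1×11×11 = 121
triangle coeff Δ(0,5,5) = 1/11
Σ_t [0,0]: t=0:+1/14400 = 1/14400
(3j)²=1/11 [(0 5 5; 0 0 0)], sign=-1
(m-triple is (0,0,0) — same symbol as above.)
⇒ 4πI² = 1/1
I = (+1)√(1/1/(4π)) = 0.28209479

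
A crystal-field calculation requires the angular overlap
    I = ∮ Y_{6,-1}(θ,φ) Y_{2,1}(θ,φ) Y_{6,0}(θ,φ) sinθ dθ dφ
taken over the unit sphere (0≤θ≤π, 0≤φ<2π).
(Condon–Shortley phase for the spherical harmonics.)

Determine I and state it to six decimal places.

Checks pass: Σm=0; 14 even; l₃=6∈[4,8].
(2·6+1)(2·2+1)(2·6+1) = 845
Δ: 2! 10! 2! / 15! → 1/90090
sum: t=0:+1/69120 t=1:−1/14400 t=2:+1/69120 = -7/172800
3j²(6 2 6; 0 0 0) = Δ·Π!·Σ² = 14/715  (sign -1)
sum: t=1:−1/34560 t=2:+1/28800 = 1/172800
3j²(6 2 6; -1 1 0) = Δ·Π!·Σ² = 1/1430  (sign +1)
combine: 4πI² = 845·14/715·1/1430 = 7/605
take √, sign -1: I = -0.03034355

-0.030344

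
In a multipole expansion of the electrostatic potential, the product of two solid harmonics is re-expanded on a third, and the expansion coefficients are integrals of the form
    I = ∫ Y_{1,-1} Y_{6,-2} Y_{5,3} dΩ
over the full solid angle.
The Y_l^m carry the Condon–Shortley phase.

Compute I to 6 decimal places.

0.100084

m-sum 0 ✓  L=12 even ✓  5≤5≤7 ✓
Π(2lᵢ+1) = 3×13×11 = 429
triangle coeff Δ(1,6,5) = 1/858
Σ_t [1,1]: t=1:−1/14400 = -1/14400
(3j)²=6/143 [(1 6 5; 0 0 0)], sign=+1
Σ_t [2,2]: t=2:+1/161280 = 1/161280
(3j)²=1/143 [(1 6 5; -1 -2 3)], sign=+1
⇒ 4πI² = 18/143
I = (+1)√(18/143/(4π)) = 0.10008369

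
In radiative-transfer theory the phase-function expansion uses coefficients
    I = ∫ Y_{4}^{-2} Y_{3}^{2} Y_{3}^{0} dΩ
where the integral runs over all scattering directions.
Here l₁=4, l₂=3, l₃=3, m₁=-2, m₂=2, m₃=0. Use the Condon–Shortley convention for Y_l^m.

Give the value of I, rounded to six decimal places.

Checks pass: Σm=0; 10 even; l₃=3∈[1,7].
(2·4+1)(2·3+1)(2·3+1) = 441
Δ: 4! 4! 2! / 11! → 1/34650
sum: t=1:−1/72 t=2:+1/16 t=3:−1/72 = 5/144
3j²(4 3 3; 0 0 0) = Δ·Π!·Σ² = 2/77  (sign -1)
sum: t=3:−1/72 t=4:+1/96 = -1/288
3j²(4 3 3; -2 2 0) = Δ·Π!·Σ² = 1/462  (sign +1)
combine: 4πI² = 441·2/77·1/462 = 3/121
take √, sign -1: I = -0.04441841

-0.044418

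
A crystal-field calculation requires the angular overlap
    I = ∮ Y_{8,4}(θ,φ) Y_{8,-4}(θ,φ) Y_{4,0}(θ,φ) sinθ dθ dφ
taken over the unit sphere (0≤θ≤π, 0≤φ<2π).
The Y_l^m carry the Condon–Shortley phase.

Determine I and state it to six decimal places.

-0.082230

m-sum 0 ✓  L=20 even ✓  0≤4≤16 ✓
Π(2lᵢ+1) = 17×17×9 = 2601
triangle coeff Δ(8,8,4) = 1/185175900
Σ_t [4,8]: t=4:+1/557383680 t=5:−1/21772800 t=6:+1/8294400 t=7:−1/21772800 t=8:+1/557383680 = 1/30965760
(3j)²=36/4199 [(8 8 4; 0 0 0)], sign=+1
Σ_t [0,4]: t=0:+1/275904921600 t=1:−1/1437004800 t=2:+1/116121600 t=3:−1/78382080 t=4:+1/557383680 = -1/328458240
(3j)²=16/4199 [(8 8 4; 4 -4 0)], sign=-1
⇒ 4πI² = 5184/61009
I = (-1)√(5184/61009/(4π)) = -0.08223006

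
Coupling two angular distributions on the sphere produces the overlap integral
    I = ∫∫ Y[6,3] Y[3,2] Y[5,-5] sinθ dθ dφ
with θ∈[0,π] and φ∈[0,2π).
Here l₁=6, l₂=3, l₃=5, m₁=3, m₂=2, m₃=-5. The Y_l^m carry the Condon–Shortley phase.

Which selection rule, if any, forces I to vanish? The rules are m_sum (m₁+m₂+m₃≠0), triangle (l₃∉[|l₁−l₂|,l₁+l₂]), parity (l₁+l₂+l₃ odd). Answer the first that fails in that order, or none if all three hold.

none

m₁+m₂+m₃ = 3 + 2 − 5 = 0  ✓
triangle: |6−3|=3 ≤ l₃=5 ≤ 6+3=9  ✓
parity: l₁+l₂+l₃ = 14 is even  ✓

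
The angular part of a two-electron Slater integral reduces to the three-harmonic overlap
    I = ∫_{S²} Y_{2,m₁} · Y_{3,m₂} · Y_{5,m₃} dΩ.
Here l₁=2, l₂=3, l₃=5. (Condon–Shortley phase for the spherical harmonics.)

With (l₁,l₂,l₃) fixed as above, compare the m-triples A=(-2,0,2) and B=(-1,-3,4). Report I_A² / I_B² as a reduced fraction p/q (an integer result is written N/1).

5/12

l's match ⇒ only the (l;m) 3-j factors differ between A and B.
A: triangle coeff Δ(2,3,5) = 1/2310; Σ_t [0,0]: t=0:+1/864 = 1/864; (3j)²=1/66 [(2 3 5; -2 0 2)], sign=-1
B: triangle coeff Δ(2,3,5) = 1/2310; Σ_t [0,0]: t=0:+1/4320 = 1/4320; (3j)²=2/55 [(2 3 5; -1 -3 4)], sign=-1
I_A²/I_B² = (1/66)/(2/55) = 5/12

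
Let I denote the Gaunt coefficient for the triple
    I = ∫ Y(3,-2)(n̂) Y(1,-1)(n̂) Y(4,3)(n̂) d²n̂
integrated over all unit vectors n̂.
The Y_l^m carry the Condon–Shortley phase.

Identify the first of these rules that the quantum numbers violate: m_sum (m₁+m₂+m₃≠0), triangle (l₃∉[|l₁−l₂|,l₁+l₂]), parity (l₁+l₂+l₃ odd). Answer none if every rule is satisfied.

none

azimuthal sum: -2 − 1 + 3 = 0  ✓
2 ≤ 4 ≤ 4 (triangle on l)  ✓
L = 3 + 1 + 4 = 8 (even)  ✓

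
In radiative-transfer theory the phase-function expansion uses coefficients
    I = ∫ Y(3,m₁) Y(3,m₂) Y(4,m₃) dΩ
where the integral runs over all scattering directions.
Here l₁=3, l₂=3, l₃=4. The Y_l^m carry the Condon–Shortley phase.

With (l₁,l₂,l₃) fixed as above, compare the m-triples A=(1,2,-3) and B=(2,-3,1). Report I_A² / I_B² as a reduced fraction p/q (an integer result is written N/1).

Same 3,3,4: normalisation and zero-m 3j drop out of the ratio.
A: Δ: 2! 4! 4! / 11! → 1/34650; sum: t=1:−1/144 t=2:+1/288 = -1/288; 3j²(3 3 4; 1 2 -3) = Δ·Π!·Σ² = 1/99  (sign +1)
B: Δ: 2! 4! 4! / 11! → 1/34650; sum: t=0:+1/288 = 1/288; 3j²(3 3 4; 2 -3 1) = Δ·Π!·Σ² = 5/231  (sign -1)
I_A²/I_B² = (1/99)/(5/231) = 7/15

7/15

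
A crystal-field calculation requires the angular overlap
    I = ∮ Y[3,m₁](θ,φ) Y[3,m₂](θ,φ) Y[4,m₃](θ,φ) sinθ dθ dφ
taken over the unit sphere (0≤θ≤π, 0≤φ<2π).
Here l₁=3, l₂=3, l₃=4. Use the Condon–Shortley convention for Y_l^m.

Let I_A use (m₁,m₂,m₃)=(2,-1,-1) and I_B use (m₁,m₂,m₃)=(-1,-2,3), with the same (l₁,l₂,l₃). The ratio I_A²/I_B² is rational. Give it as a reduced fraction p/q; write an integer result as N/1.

Same 3,3,4: normalisation and zero-m 3j drop out of the ratio.
A: Δ: 2! 4! 4! / 11! → 1/34650; sum: t=0:+1/48 t=1:−1/144 = 1/72; 3j²(3 3 4; 2 -1 -1) = Δ·Π!·Σ² = 16/693  (sign -1)
B: Δ: 2! 4! 4! / 11! → 1/34650; sum: t=0:+1/288 t=1:−1/144 = -1/288; 3j²(3 3 4; -1 -2 3) = Δ·Π!·Σ² = 1/99  (sign +1)
I_A²/I_B² = (16/693)/(1/99) = 16/7

16/7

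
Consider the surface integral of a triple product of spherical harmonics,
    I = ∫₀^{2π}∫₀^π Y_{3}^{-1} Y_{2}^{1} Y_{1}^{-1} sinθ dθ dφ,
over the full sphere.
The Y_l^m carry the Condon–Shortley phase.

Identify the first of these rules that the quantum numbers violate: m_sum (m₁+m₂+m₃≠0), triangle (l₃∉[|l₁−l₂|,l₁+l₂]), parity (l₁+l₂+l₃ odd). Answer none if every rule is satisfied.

azimuthal sum: -1 + 1 − 1 = -1  ✗
1 ≤ 1 ≤ 5 (triangle on l)
L = 3 + 2 + 1 = 6 (even)

m_sum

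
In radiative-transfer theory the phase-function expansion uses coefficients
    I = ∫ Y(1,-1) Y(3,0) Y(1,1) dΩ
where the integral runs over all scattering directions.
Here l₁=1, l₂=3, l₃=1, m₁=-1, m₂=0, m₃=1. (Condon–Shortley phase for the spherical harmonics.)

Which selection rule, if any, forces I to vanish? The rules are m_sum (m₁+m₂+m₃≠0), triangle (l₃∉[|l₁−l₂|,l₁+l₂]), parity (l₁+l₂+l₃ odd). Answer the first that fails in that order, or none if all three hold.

triangle

m₁+m₂+m₃ = -1 + 0 + 1 = 0  ✓
triangle: |1−3|=2 ≤ l₃=1 ≤ 1+3=4  ✗
parity: l₁+l₂+l₃ = 5 is odd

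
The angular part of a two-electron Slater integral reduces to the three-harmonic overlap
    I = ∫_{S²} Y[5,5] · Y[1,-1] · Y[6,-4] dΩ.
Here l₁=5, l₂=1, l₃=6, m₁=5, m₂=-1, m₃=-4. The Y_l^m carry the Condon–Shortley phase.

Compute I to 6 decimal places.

0.040859

Checks pass: Σm=0; 12 even; l₃=6∈[4,6].
(2·5+1)(2·1+1)(2·6+1) = 429
Δ: 0! 10! 2! / 13! → 1/858
sum: t=0:+1/14400 = 1/14400
3j²(5 1 6; 0 0 0) = Δ·Π!·Σ² = 6/143  (sign +1)
sum: t=0:+1/7257600 = 1/7257600
3j²(5 1 6; 5 -1 -4) = Δ·Π!·Σ² = 1/858  (sign +1)
combine: 4πI² = 429·6/143·1/858 = 3/143
take √, sign +1: I = 0.04085899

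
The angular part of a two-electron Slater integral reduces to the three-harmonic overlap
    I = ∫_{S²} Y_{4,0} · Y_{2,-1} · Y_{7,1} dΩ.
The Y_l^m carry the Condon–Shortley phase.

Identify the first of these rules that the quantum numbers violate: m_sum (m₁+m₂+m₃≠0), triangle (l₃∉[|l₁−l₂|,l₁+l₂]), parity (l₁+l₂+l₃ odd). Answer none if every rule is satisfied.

azimuthal sum: 0 − 1 + 1 = 0  ✓
2 ≤ 7 ≤ 6 (triangle on l)  ✗
L = 4 + 2 + 7 = 13 (odd)

triangle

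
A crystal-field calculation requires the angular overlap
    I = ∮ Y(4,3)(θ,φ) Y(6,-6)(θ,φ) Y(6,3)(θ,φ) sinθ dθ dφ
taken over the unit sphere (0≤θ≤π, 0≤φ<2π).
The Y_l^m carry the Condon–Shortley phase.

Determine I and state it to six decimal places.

Rules hold: Σm=0, L=16 even, 2≤6≤10.
N = 9·13·13 = 1521
Δ = 4!·4!·8!/17! = 1/15315300
Racah Σ t=0..4: t=0:+1/829440 t=1:−1/25920 t=2:+1/9216 t=3:−1/25920 t=4:+1/829440 = 7/207360
⇒ 3j(4 6 6; 0 0 0)² = 28/2431, sgn +1
Racah Σ t=0..0: t=0:+1/5806080 = 1/5806080
⇒ 3j(4 6 6; 3 -6 3)² = 9/884, sgn -1
4πI² = N·(3j₀)²·(3jₘ)² = 567/3179
I = -1·√(0.178358/4π) = -0.11913554

-0.119136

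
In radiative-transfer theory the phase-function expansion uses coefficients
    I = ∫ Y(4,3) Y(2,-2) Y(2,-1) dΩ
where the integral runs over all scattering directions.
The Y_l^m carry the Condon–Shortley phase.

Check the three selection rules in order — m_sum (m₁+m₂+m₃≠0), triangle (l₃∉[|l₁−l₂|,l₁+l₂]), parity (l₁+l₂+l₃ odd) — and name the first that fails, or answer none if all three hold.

azimuthal sum: 3 − 2 − 1 = 0  ✓
2 ≤ 2 ≤ 6 (triangle on l)  ✓
L = 4 + 2 + 2 = 8 (even)  ✓

none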